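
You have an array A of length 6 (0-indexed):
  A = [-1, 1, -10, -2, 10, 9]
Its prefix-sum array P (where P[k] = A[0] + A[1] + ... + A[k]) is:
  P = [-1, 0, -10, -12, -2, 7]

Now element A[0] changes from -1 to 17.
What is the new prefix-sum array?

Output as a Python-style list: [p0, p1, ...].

Answer: [17, 18, 8, 6, 16, 25]

Derivation:
Change: A[0] -1 -> 17, delta = 18
P[k] for k < 0: unchanged (A[0] not included)
P[k] for k >= 0: shift by delta = 18
  P[0] = -1 + 18 = 17
  P[1] = 0 + 18 = 18
  P[2] = -10 + 18 = 8
  P[3] = -12 + 18 = 6
  P[4] = -2 + 18 = 16
  P[5] = 7 + 18 = 25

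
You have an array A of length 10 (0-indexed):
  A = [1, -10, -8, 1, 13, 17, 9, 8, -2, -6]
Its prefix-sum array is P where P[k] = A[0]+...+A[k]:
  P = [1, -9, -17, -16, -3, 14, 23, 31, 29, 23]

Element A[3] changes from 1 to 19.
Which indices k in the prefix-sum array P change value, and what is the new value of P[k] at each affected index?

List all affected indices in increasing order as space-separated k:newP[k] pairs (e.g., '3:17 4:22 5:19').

Answer: 3:2 4:15 5:32 6:41 7:49 8:47 9:41

Derivation:
P[k] = A[0] + ... + A[k]
P[k] includes A[3] iff k >= 3
Affected indices: 3, 4, ..., 9; delta = 18
  P[3]: -16 + 18 = 2
  P[4]: -3 + 18 = 15
  P[5]: 14 + 18 = 32
  P[6]: 23 + 18 = 41
  P[7]: 31 + 18 = 49
  P[8]: 29 + 18 = 47
  P[9]: 23 + 18 = 41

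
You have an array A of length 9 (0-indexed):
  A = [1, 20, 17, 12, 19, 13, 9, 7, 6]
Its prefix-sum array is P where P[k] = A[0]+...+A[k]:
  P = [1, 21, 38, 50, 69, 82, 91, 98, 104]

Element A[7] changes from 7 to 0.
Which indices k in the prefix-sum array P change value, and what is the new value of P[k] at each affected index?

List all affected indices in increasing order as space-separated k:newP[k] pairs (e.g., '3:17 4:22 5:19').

Answer: 7:91 8:97

Derivation:
P[k] = A[0] + ... + A[k]
P[k] includes A[7] iff k >= 7
Affected indices: 7, 8, ..., 8; delta = -7
  P[7]: 98 + -7 = 91
  P[8]: 104 + -7 = 97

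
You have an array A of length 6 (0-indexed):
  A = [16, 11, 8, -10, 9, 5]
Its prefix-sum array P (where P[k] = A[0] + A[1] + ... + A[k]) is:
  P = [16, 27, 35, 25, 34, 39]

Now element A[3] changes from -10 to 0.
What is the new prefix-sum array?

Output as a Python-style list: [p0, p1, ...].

Change: A[3] -10 -> 0, delta = 10
P[k] for k < 3: unchanged (A[3] not included)
P[k] for k >= 3: shift by delta = 10
  P[0] = 16 + 0 = 16
  P[1] = 27 + 0 = 27
  P[2] = 35 + 0 = 35
  P[3] = 25 + 10 = 35
  P[4] = 34 + 10 = 44
  P[5] = 39 + 10 = 49

Answer: [16, 27, 35, 35, 44, 49]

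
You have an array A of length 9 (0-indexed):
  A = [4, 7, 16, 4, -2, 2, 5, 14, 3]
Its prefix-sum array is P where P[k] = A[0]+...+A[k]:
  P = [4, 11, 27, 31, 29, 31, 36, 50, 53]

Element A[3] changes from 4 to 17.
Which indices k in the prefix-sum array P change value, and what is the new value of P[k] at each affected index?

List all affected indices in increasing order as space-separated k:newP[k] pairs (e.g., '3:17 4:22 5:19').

Answer: 3:44 4:42 5:44 6:49 7:63 8:66

Derivation:
P[k] = A[0] + ... + A[k]
P[k] includes A[3] iff k >= 3
Affected indices: 3, 4, ..., 8; delta = 13
  P[3]: 31 + 13 = 44
  P[4]: 29 + 13 = 42
  P[5]: 31 + 13 = 44
  P[6]: 36 + 13 = 49
  P[7]: 50 + 13 = 63
  P[8]: 53 + 13 = 66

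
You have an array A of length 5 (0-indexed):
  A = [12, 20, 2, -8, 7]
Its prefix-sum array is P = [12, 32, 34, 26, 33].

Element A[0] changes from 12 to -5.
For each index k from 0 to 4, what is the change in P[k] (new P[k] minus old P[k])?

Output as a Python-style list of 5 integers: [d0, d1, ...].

Element change: A[0] 12 -> -5, delta = -17
For k < 0: P[k] unchanged, delta_P[k] = 0
For k >= 0: P[k] shifts by exactly -17
Delta array: [-17, -17, -17, -17, -17]

Answer: [-17, -17, -17, -17, -17]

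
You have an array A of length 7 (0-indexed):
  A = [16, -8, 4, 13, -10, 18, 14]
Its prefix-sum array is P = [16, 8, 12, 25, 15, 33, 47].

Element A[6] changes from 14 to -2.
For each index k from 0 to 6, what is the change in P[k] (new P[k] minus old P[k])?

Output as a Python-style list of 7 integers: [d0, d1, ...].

Element change: A[6] 14 -> -2, delta = -16
For k < 6: P[k] unchanged, delta_P[k] = 0
For k >= 6: P[k] shifts by exactly -16
Delta array: [0, 0, 0, 0, 0, 0, -16]

Answer: [0, 0, 0, 0, 0, 0, -16]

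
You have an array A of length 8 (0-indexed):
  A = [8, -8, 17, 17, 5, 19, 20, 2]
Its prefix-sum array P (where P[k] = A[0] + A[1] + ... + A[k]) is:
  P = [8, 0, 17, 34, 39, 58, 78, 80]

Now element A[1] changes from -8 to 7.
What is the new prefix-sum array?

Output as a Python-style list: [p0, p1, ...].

Answer: [8, 15, 32, 49, 54, 73, 93, 95]

Derivation:
Change: A[1] -8 -> 7, delta = 15
P[k] for k < 1: unchanged (A[1] not included)
P[k] for k >= 1: shift by delta = 15
  P[0] = 8 + 0 = 8
  P[1] = 0 + 15 = 15
  P[2] = 17 + 15 = 32
  P[3] = 34 + 15 = 49
  P[4] = 39 + 15 = 54
  P[5] = 58 + 15 = 73
  P[6] = 78 + 15 = 93
  P[7] = 80 + 15 = 95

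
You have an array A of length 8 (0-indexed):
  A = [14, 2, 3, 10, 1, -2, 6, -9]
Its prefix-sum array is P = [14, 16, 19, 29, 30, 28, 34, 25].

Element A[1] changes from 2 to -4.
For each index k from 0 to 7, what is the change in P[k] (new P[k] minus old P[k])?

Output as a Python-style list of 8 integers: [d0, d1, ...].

Element change: A[1] 2 -> -4, delta = -6
For k < 1: P[k] unchanged, delta_P[k] = 0
For k >= 1: P[k] shifts by exactly -6
Delta array: [0, -6, -6, -6, -6, -6, -6, -6]

Answer: [0, -6, -6, -6, -6, -6, -6, -6]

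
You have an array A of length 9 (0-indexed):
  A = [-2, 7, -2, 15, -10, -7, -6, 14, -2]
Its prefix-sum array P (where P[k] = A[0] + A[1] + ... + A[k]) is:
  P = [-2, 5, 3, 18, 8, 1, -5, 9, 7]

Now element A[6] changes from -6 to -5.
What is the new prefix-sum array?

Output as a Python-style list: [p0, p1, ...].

Change: A[6] -6 -> -5, delta = 1
P[k] for k < 6: unchanged (A[6] not included)
P[k] for k >= 6: shift by delta = 1
  P[0] = -2 + 0 = -2
  P[1] = 5 + 0 = 5
  P[2] = 3 + 0 = 3
  P[3] = 18 + 0 = 18
  P[4] = 8 + 0 = 8
  P[5] = 1 + 0 = 1
  P[6] = -5 + 1 = -4
  P[7] = 9 + 1 = 10
  P[8] = 7 + 1 = 8

Answer: [-2, 5, 3, 18, 8, 1, -4, 10, 8]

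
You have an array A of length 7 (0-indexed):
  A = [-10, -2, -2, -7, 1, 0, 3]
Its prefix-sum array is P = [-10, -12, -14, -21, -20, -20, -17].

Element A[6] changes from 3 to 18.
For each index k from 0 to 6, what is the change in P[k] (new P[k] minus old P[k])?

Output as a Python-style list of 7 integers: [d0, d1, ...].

Answer: [0, 0, 0, 0, 0, 0, 15]

Derivation:
Element change: A[6] 3 -> 18, delta = 15
For k < 6: P[k] unchanged, delta_P[k] = 0
For k >= 6: P[k] shifts by exactly 15
Delta array: [0, 0, 0, 0, 0, 0, 15]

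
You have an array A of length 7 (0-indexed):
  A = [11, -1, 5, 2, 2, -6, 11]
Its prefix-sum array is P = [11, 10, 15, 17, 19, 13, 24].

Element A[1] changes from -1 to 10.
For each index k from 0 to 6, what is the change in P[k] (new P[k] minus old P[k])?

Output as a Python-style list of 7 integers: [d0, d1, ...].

Element change: A[1] -1 -> 10, delta = 11
For k < 1: P[k] unchanged, delta_P[k] = 0
For k >= 1: P[k] shifts by exactly 11
Delta array: [0, 11, 11, 11, 11, 11, 11]

Answer: [0, 11, 11, 11, 11, 11, 11]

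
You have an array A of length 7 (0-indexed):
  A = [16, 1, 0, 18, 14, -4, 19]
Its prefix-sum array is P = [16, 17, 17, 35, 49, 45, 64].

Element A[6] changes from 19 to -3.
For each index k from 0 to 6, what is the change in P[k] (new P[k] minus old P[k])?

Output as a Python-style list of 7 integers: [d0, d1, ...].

Element change: A[6] 19 -> -3, delta = -22
For k < 6: P[k] unchanged, delta_P[k] = 0
For k >= 6: P[k] shifts by exactly -22
Delta array: [0, 0, 0, 0, 0, 0, -22]

Answer: [0, 0, 0, 0, 0, 0, -22]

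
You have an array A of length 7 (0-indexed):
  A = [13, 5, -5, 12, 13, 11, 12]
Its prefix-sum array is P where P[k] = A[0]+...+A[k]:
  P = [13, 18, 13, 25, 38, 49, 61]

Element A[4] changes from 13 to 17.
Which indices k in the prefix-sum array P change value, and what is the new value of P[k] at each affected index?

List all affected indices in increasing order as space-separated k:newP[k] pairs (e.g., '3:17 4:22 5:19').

Answer: 4:42 5:53 6:65

Derivation:
P[k] = A[0] + ... + A[k]
P[k] includes A[4] iff k >= 4
Affected indices: 4, 5, ..., 6; delta = 4
  P[4]: 38 + 4 = 42
  P[5]: 49 + 4 = 53
  P[6]: 61 + 4 = 65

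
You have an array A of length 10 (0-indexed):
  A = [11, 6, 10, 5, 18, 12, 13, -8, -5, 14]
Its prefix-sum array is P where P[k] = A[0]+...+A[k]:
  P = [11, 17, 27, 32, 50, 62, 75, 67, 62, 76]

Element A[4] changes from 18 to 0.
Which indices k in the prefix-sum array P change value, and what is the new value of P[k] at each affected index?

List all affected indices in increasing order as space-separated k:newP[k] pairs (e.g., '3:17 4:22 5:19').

Answer: 4:32 5:44 6:57 7:49 8:44 9:58

Derivation:
P[k] = A[0] + ... + A[k]
P[k] includes A[4] iff k >= 4
Affected indices: 4, 5, ..., 9; delta = -18
  P[4]: 50 + -18 = 32
  P[5]: 62 + -18 = 44
  P[6]: 75 + -18 = 57
  P[7]: 67 + -18 = 49
  P[8]: 62 + -18 = 44
  P[9]: 76 + -18 = 58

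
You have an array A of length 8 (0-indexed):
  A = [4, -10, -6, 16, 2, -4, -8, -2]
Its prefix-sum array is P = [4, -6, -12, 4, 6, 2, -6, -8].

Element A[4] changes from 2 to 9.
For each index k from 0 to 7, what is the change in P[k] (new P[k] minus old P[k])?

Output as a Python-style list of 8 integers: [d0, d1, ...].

Answer: [0, 0, 0, 0, 7, 7, 7, 7]

Derivation:
Element change: A[4] 2 -> 9, delta = 7
For k < 4: P[k] unchanged, delta_P[k] = 0
For k >= 4: P[k] shifts by exactly 7
Delta array: [0, 0, 0, 0, 7, 7, 7, 7]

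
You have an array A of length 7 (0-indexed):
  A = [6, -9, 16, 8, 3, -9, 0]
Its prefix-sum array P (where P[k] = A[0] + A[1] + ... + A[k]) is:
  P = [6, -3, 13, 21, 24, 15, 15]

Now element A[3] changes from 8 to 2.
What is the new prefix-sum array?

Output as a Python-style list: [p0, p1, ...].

Change: A[3] 8 -> 2, delta = -6
P[k] for k < 3: unchanged (A[3] not included)
P[k] for k >= 3: shift by delta = -6
  P[0] = 6 + 0 = 6
  P[1] = -3 + 0 = -3
  P[2] = 13 + 0 = 13
  P[3] = 21 + -6 = 15
  P[4] = 24 + -6 = 18
  P[5] = 15 + -6 = 9
  P[6] = 15 + -6 = 9

Answer: [6, -3, 13, 15, 18, 9, 9]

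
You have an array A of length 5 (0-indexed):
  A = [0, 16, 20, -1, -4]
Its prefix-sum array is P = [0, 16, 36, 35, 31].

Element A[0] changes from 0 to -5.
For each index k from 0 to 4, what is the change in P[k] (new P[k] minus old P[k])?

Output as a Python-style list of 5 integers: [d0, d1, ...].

Element change: A[0] 0 -> -5, delta = -5
For k < 0: P[k] unchanged, delta_P[k] = 0
For k >= 0: P[k] shifts by exactly -5
Delta array: [-5, -5, -5, -5, -5]

Answer: [-5, -5, -5, -5, -5]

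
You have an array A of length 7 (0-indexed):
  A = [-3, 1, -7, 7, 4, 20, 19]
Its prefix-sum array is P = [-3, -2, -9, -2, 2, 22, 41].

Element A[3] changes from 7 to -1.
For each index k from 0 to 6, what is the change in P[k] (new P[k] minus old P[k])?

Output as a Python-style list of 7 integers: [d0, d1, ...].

Element change: A[3] 7 -> -1, delta = -8
For k < 3: P[k] unchanged, delta_P[k] = 0
For k >= 3: P[k] shifts by exactly -8
Delta array: [0, 0, 0, -8, -8, -8, -8]

Answer: [0, 0, 0, -8, -8, -8, -8]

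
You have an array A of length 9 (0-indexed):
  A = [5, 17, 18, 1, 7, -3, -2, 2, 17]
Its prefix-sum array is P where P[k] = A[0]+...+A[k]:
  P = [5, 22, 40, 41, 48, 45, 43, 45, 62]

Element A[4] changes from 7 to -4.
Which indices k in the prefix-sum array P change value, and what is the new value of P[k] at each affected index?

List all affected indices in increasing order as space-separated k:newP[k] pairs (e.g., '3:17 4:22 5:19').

Answer: 4:37 5:34 6:32 7:34 8:51

Derivation:
P[k] = A[0] + ... + A[k]
P[k] includes A[4] iff k >= 4
Affected indices: 4, 5, ..., 8; delta = -11
  P[4]: 48 + -11 = 37
  P[5]: 45 + -11 = 34
  P[6]: 43 + -11 = 32
  P[7]: 45 + -11 = 34
  P[8]: 62 + -11 = 51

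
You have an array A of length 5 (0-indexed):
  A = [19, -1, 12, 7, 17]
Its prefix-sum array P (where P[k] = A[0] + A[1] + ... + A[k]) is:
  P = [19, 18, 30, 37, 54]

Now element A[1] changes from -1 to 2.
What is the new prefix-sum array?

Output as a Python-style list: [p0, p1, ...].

Change: A[1] -1 -> 2, delta = 3
P[k] for k < 1: unchanged (A[1] not included)
P[k] for k >= 1: shift by delta = 3
  P[0] = 19 + 0 = 19
  P[1] = 18 + 3 = 21
  P[2] = 30 + 3 = 33
  P[3] = 37 + 3 = 40
  P[4] = 54 + 3 = 57

Answer: [19, 21, 33, 40, 57]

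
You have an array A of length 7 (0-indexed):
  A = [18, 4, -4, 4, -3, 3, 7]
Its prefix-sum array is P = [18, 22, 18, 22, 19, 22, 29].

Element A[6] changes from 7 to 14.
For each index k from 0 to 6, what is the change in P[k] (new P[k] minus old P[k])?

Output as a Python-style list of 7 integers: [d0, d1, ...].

Answer: [0, 0, 0, 0, 0, 0, 7]

Derivation:
Element change: A[6] 7 -> 14, delta = 7
For k < 6: P[k] unchanged, delta_P[k] = 0
For k >= 6: P[k] shifts by exactly 7
Delta array: [0, 0, 0, 0, 0, 0, 7]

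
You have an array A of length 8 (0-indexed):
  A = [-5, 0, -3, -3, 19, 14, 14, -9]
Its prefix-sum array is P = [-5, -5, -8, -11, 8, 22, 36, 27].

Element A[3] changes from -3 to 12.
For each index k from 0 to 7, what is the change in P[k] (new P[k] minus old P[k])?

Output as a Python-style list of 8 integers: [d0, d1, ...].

Element change: A[3] -3 -> 12, delta = 15
For k < 3: P[k] unchanged, delta_P[k] = 0
For k >= 3: P[k] shifts by exactly 15
Delta array: [0, 0, 0, 15, 15, 15, 15, 15]

Answer: [0, 0, 0, 15, 15, 15, 15, 15]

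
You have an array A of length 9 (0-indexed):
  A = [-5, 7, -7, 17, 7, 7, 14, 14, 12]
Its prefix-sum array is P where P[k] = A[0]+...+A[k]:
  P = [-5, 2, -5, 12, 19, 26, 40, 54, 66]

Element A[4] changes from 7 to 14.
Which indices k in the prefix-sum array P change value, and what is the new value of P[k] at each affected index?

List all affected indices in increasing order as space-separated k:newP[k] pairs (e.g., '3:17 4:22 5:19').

P[k] = A[0] + ... + A[k]
P[k] includes A[4] iff k >= 4
Affected indices: 4, 5, ..., 8; delta = 7
  P[4]: 19 + 7 = 26
  P[5]: 26 + 7 = 33
  P[6]: 40 + 7 = 47
  P[7]: 54 + 7 = 61
  P[8]: 66 + 7 = 73

Answer: 4:26 5:33 6:47 7:61 8:73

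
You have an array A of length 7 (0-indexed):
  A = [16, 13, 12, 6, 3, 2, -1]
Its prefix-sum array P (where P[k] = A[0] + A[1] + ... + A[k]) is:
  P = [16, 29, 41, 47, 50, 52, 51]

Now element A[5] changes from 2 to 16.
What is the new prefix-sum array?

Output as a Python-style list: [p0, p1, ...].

Change: A[5] 2 -> 16, delta = 14
P[k] for k < 5: unchanged (A[5] not included)
P[k] for k >= 5: shift by delta = 14
  P[0] = 16 + 0 = 16
  P[1] = 29 + 0 = 29
  P[2] = 41 + 0 = 41
  P[3] = 47 + 0 = 47
  P[4] = 50 + 0 = 50
  P[5] = 52 + 14 = 66
  P[6] = 51 + 14 = 65

Answer: [16, 29, 41, 47, 50, 66, 65]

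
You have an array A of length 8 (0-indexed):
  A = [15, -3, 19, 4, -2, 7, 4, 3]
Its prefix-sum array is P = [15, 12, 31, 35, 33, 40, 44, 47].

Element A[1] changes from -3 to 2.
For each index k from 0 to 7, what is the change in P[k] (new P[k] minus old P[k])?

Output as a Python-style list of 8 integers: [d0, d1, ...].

Element change: A[1] -3 -> 2, delta = 5
For k < 1: P[k] unchanged, delta_P[k] = 0
For k >= 1: P[k] shifts by exactly 5
Delta array: [0, 5, 5, 5, 5, 5, 5, 5]

Answer: [0, 5, 5, 5, 5, 5, 5, 5]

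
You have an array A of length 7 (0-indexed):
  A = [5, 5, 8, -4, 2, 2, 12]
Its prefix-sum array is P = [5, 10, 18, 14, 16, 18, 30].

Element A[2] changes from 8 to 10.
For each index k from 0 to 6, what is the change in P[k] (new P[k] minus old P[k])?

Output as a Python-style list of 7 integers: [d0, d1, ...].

Element change: A[2] 8 -> 10, delta = 2
For k < 2: P[k] unchanged, delta_P[k] = 0
For k >= 2: P[k] shifts by exactly 2
Delta array: [0, 0, 2, 2, 2, 2, 2]

Answer: [0, 0, 2, 2, 2, 2, 2]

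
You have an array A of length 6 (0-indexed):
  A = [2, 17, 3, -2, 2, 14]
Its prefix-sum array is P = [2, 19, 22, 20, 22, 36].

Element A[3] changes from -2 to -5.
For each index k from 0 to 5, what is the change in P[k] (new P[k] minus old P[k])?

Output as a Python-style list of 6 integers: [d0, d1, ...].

Element change: A[3] -2 -> -5, delta = -3
For k < 3: P[k] unchanged, delta_P[k] = 0
For k >= 3: P[k] shifts by exactly -3
Delta array: [0, 0, 0, -3, -3, -3]

Answer: [0, 0, 0, -3, -3, -3]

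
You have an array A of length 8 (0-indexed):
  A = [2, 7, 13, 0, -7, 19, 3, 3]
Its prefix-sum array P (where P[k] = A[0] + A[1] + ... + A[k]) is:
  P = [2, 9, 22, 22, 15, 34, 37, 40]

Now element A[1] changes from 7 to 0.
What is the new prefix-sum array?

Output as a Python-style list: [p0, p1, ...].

Answer: [2, 2, 15, 15, 8, 27, 30, 33]

Derivation:
Change: A[1] 7 -> 0, delta = -7
P[k] for k < 1: unchanged (A[1] not included)
P[k] for k >= 1: shift by delta = -7
  P[0] = 2 + 0 = 2
  P[1] = 9 + -7 = 2
  P[2] = 22 + -7 = 15
  P[3] = 22 + -7 = 15
  P[4] = 15 + -7 = 8
  P[5] = 34 + -7 = 27
  P[6] = 37 + -7 = 30
  P[7] = 40 + -7 = 33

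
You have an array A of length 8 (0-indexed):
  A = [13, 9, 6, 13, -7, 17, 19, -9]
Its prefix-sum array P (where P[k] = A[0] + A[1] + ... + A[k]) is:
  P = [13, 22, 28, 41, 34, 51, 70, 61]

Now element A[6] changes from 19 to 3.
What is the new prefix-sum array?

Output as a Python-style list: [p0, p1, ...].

Answer: [13, 22, 28, 41, 34, 51, 54, 45]

Derivation:
Change: A[6] 19 -> 3, delta = -16
P[k] for k < 6: unchanged (A[6] not included)
P[k] for k >= 6: shift by delta = -16
  P[0] = 13 + 0 = 13
  P[1] = 22 + 0 = 22
  P[2] = 28 + 0 = 28
  P[3] = 41 + 0 = 41
  P[4] = 34 + 0 = 34
  P[5] = 51 + 0 = 51
  P[6] = 70 + -16 = 54
  P[7] = 61 + -16 = 45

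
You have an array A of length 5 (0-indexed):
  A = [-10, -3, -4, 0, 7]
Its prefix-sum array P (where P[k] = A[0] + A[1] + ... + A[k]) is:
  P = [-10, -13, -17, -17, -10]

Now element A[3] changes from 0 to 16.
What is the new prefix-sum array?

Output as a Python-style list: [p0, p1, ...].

Answer: [-10, -13, -17, -1, 6]

Derivation:
Change: A[3] 0 -> 16, delta = 16
P[k] for k < 3: unchanged (A[3] not included)
P[k] for k >= 3: shift by delta = 16
  P[0] = -10 + 0 = -10
  P[1] = -13 + 0 = -13
  P[2] = -17 + 0 = -17
  P[3] = -17 + 16 = -1
  P[4] = -10 + 16 = 6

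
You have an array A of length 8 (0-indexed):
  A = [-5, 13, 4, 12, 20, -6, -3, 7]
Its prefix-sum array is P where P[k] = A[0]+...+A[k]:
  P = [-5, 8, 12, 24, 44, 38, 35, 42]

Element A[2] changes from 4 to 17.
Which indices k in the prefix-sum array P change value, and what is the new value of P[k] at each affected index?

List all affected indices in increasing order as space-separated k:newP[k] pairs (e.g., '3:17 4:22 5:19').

Answer: 2:25 3:37 4:57 5:51 6:48 7:55

Derivation:
P[k] = A[0] + ... + A[k]
P[k] includes A[2] iff k >= 2
Affected indices: 2, 3, ..., 7; delta = 13
  P[2]: 12 + 13 = 25
  P[3]: 24 + 13 = 37
  P[4]: 44 + 13 = 57
  P[5]: 38 + 13 = 51
  P[6]: 35 + 13 = 48
  P[7]: 42 + 13 = 55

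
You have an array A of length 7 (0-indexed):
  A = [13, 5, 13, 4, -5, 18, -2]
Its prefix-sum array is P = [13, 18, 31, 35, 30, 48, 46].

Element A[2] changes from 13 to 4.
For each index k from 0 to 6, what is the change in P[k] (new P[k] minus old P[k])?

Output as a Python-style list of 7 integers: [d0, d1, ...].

Answer: [0, 0, -9, -9, -9, -9, -9]

Derivation:
Element change: A[2] 13 -> 4, delta = -9
For k < 2: P[k] unchanged, delta_P[k] = 0
For k >= 2: P[k] shifts by exactly -9
Delta array: [0, 0, -9, -9, -9, -9, -9]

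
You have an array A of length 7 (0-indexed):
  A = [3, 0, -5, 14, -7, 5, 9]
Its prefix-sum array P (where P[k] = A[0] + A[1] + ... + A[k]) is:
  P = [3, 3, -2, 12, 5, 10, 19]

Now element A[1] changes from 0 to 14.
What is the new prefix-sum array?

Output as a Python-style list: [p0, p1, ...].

Answer: [3, 17, 12, 26, 19, 24, 33]

Derivation:
Change: A[1] 0 -> 14, delta = 14
P[k] for k < 1: unchanged (A[1] not included)
P[k] for k >= 1: shift by delta = 14
  P[0] = 3 + 0 = 3
  P[1] = 3 + 14 = 17
  P[2] = -2 + 14 = 12
  P[3] = 12 + 14 = 26
  P[4] = 5 + 14 = 19
  P[5] = 10 + 14 = 24
  P[6] = 19 + 14 = 33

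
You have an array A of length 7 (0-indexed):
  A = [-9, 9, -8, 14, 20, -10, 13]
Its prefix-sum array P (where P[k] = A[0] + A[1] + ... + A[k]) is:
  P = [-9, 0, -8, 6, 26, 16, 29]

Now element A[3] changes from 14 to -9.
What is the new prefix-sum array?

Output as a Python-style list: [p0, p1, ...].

Change: A[3] 14 -> -9, delta = -23
P[k] for k < 3: unchanged (A[3] not included)
P[k] for k >= 3: shift by delta = -23
  P[0] = -9 + 0 = -9
  P[1] = 0 + 0 = 0
  P[2] = -8 + 0 = -8
  P[3] = 6 + -23 = -17
  P[4] = 26 + -23 = 3
  P[5] = 16 + -23 = -7
  P[6] = 29 + -23 = 6

Answer: [-9, 0, -8, -17, 3, -7, 6]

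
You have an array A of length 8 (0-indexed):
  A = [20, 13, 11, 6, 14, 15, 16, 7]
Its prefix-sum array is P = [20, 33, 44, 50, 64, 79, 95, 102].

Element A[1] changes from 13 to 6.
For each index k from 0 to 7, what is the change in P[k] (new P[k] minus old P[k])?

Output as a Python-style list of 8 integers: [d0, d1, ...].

Element change: A[1] 13 -> 6, delta = -7
For k < 1: P[k] unchanged, delta_P[k] = 0
For k >= 1: P[k] shifts by exactly -7
Delta array: [0, -7, -7, -7, -7, -7, -7, -7]

Answer: [0, -7, -7, -7, -7, -7, -7, -7]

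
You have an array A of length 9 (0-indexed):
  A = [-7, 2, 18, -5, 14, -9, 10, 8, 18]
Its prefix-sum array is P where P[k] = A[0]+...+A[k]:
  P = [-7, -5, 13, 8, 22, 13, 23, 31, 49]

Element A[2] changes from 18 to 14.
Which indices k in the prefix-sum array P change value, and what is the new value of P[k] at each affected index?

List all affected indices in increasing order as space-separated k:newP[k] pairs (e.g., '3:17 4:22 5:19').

P[k] = A[0] + ... + A[k]
P[k] includes A[2] iff k >= 2
Affected indices: 2, 3, ..., 8; delta = -4
  P[2]: 13 + -4 = 9
  P[3]: 8 + -4 = 4
  P[4]: 22 + -4 = 18
  P[5]: 13 + -4 = 9
  P[6]: 23 + -4 = 19
  P[7]: 31 + -4 = 27
  P[8]: 49 + -4 = 45

Answer: 2:9 3:4 4:18 5:9 6:19 7:27 8:45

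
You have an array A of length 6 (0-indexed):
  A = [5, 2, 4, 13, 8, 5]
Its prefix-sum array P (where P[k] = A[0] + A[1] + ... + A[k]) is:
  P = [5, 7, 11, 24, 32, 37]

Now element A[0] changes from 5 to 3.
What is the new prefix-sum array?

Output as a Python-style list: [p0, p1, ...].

Change: A[0] 5 -> 3, delta = -2
P[k] for k < 0: unchanged (A[0] not included)
P[k] for k >= 0: shift by delta = -2
  P[0] = 5 + -2 = 3
  P[1] = 7 + -2 = 5
  P[2] = 11 + -2 = 9
  P[3] = 24 + -2 = 22
  P[4] = 32 + -2 = 30
  P[5] = 37 + -2 = 35

Answer: [3, 5, 9, 22, 30, 35]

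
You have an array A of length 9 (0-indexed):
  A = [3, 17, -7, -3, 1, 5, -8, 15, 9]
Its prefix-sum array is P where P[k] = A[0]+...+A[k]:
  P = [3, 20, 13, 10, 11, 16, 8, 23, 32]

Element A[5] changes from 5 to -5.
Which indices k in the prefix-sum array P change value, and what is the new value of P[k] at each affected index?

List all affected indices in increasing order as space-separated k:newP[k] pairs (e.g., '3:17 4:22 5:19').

Answer: 5:6 6:-2 7:13 8:22

Derivation:
P[k] = A[0] + ... + A[k]
P[k] includes A[5] iff k >= 5
Affected indices: 5, 6, ..., 8; delta = -10
  P[5]: 16 + -10 = 6
  P[6]: 8 + -10 = -2
  P[7]: 23 + -10 = 13
  P[8]: 32 + -10 = 22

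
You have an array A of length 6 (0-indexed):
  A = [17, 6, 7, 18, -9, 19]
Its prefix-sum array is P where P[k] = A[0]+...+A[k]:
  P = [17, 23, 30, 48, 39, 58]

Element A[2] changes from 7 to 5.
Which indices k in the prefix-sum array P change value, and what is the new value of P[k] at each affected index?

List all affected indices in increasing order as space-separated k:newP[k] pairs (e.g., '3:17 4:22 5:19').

P[k] = A[0] + ... + A[k]
P[k] includes A[2] iff k >= 2
Affected indices: 2, 3, ..., 5; delta = -2
  P[2]: 30 + -2 = 28
  P[3]: 48 + -2 = 46
  P[4]: 39 + -2 = 37
  P[5]: 58 + -2 = 56

Answer: 2:28 3:46 4:37 5:56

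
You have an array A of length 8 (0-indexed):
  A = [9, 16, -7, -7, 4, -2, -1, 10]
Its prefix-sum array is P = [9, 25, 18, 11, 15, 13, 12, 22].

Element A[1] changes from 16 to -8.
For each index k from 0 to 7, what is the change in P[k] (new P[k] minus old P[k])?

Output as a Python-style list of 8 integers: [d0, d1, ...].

Answer: [0, -24, -24, -24, -24, -24, -24, -24]

Derivation:
Element change: A[1] 16 -> -8, delta = -24
For k < 1: P[k] unchanged, delta_P[k] = 0
For k >= 1: P[k] shifts by exactly -24
Delta array: [0, -24, -24, -24, -24, -24, -24, -24]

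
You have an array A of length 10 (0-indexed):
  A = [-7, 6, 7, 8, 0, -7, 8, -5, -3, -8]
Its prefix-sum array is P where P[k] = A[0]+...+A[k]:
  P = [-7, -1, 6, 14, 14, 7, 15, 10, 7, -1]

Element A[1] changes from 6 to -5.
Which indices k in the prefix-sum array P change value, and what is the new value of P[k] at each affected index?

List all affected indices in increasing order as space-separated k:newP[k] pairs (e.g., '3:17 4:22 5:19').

P[k] = A[0] + ... + A[k]
P[k] includes A[1] iff k >= 1
Affected indices: 1, 2, ..., 9; delta = -11
  P[1]: -1 + -11 = -12
  P[2]: 6 + -11 = -5
  P[3]: 14 + -11 = 3
  P[4]: 14 + -11 = 3
  P[5]: 7 + -11 = -4
  P[6]: 15 + -11 = 4
  P[7]: 10 + -11 = -1
  P[8]: 7 + -11 = -4
  P[9]: -1 + -11 = -12

Answer: 1:-12 2:-5 3:3 4:3 5:-4 6:4 7:-1 8:-4 9:-12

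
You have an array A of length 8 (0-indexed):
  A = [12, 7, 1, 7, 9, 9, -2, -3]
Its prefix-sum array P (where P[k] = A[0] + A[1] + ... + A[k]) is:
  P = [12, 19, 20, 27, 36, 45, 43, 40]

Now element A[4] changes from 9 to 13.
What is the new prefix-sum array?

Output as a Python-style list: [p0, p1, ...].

Answer: [12, 19, 20, 27, 40, 49, 47, 44]

Derivation:
Change: A[4] 9 -> 13, delta = 4
P[k] for k < 4: unchanged (A[4] not included)
P[k] for k >= 4: shift by delta = 4
  P[0] = 12 + 0 = 12
  P[1] = 19 + 0 = 19
  P[2] = 20 + 0 = 20
  P[3] = 27 + 0 = 27
  P[4] = 36 + 4 = 40
  P[5] = 45 + 4 = 49
  P[6] = 43 + 4 = 47
  P[7] = 40 + 4 = 44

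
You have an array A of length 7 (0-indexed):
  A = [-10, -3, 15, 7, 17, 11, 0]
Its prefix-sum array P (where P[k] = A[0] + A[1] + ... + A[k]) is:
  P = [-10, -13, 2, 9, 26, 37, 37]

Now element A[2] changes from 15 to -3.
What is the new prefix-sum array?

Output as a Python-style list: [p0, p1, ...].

Change: A[2] 15 -> -3, delta = -18
P[k] for k < 2: unchanged (A[2] not included)
P[k] for k >= 2: shift by delta = -18
  P[0] = -10 + 0 = -10
  P[1] = -13 + 0 = -13
  P[2] = 2 + -18 = -16
  P[3] = 9 + -18 = -9
  P[4] = 26 + -18 = 8
  P[5] = 37 + -18 = 19
  P[6] = 37 + -18 = 19

Answer: [-10, -13, -16, -9, 8, 19, 19]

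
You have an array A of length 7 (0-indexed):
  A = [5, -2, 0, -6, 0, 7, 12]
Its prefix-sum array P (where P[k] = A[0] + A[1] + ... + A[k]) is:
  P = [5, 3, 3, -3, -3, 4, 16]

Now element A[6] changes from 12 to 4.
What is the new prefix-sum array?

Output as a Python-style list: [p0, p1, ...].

Answer: [5, 3, 3, -3, -3, 4, 8]

Derivation:
Change: A[6] 12 -> 4, delta = -8
P[k] for k < 6: unchanged (A[6] not included)
P[k] for k >= 6: shift by delta = -8
  P[0] = 5 + 0 = 5
  P[1] = 3 + 0 = 3
  P[2] = 3 + 0 = 3
  P[3] = -3 + 0 = -3
  P[4] = -3 + 0 = -3
  P[5] = 4 + 0 = 4
  P[6] = 16 + -8 = 8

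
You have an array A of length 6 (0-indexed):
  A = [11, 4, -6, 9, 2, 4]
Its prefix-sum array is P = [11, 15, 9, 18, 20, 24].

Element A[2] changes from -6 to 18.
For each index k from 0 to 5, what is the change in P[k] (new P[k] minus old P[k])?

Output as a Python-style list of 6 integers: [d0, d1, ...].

Element change: A[2] -6 -> 18, delta = 24
For k < 2: P[k] unchanged, delta_P[k] = 0
For k >= 2: P[k] shifts by exactly 24
Delta array: [0, 0, 24, 24, 24, 24]

Answer: [0, 0, 24, 24, 24, 24]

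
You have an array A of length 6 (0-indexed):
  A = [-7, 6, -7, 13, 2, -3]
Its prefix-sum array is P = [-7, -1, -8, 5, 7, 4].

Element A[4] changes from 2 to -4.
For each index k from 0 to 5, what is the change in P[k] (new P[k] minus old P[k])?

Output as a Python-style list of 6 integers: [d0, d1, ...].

Element change: A[4] 2 -> -4, delta = -6
For k < 4: P[k] unchanged, delta_P[k] = 0
For k >= 4: P[k] shifts by exactly -6
Delta array: [0, 0, 0, 0, -6, -6]

Answer: [0, 0, 0, 0, -6, -6]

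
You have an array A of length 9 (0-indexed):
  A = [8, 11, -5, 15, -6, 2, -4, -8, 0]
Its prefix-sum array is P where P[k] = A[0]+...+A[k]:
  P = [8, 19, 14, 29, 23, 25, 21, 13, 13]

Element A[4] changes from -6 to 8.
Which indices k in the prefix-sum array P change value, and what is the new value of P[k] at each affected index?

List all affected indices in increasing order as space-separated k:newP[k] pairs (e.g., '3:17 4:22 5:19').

Answer: 4:37 5:39 6:35 7:27 8:27

Derivation:
P[k] = A[0] + ... + A[k]
P[k] includes A[4] iff k >= 4
Affected indices: 4, 5, ..., 8; delta = 14
  P[4]: 23 + 14 = 37
  P[5]: 25 + 14 = 39
  P[6]: 21 + 14 = 35
  P[7]: 13 + 14 = 27
  P[8]: 13 + 14 = 27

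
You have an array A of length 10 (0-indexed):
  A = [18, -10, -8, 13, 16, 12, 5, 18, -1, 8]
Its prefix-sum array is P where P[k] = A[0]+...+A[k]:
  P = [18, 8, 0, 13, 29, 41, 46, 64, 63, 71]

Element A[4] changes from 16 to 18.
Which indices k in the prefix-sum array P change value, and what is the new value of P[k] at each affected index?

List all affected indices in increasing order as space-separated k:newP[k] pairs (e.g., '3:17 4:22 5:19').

Answer: 4:31 5:43 6:48 7:66 8:65 9:73

Derivation:
P[k] = A[0] + ... + A[k]
P[k] includes A[4] iff k >= 4
Affected indices: 4, 5, ..., 9; delta = 2
  P[4]: 29 + 2 = 31
  P[5]: 41 + 2 = 43
  P[6]: 46 + 2 = 48
  P[7]: 64 + 2 = 66
  P[8]: 63 + 2 = 65
  P[9]: 71 + 2 = 73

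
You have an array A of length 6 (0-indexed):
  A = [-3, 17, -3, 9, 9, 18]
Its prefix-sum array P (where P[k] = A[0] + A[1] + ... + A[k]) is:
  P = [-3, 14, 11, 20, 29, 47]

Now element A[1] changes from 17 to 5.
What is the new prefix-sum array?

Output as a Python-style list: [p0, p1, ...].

Change: A[1] 17 -> 5, delta = -12
P[k] for k < 1: unchanged (A[1] not included)
P[k] for k >= 1: shift by delta = -12
  P[0] = -3 + 0 = -3
  P[1] = 14 + -12 = 2
  P[2] = 11 + -12 = -1
  P[3] = 20 + -12 = 8
  P[4] = 29 + -12 = 17
  P[5] = 47 + -12 = 35

Answer: [-3, 2, -1, 8, 17, 35]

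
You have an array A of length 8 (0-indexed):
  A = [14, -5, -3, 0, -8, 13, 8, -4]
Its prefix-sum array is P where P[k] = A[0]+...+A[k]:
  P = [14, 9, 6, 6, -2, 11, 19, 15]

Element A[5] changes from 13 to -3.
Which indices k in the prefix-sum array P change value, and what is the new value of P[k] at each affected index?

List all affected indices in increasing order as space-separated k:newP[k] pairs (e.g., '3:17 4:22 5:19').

Answer: 5:-5 6:3 7:-1

Derivation:
P[k] = A[0] + ... + A[k]
P[k] includes A[5] iff k >= 5
Affected indices: 5, 6, ..., 7; delta = -16
  P[5]: 11 + -16 = -5
  P[6]: 19 + -16 = 3
  P[7]: 15 + -16 = -1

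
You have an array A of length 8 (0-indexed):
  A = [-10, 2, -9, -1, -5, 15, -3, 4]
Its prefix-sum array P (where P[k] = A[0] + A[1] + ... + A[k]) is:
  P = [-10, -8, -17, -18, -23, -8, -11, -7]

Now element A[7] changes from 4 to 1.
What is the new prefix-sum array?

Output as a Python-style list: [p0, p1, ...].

Answer: [-10, -8, -17, -18, -23, -8, -11, -10]

Derivation:
Change: A[7] 4 -> 1, delta = -3
P[k] for k < 7: unchanged (A[7] not included)
P[k] for k >= 7: shift by delta = -3
  P[0] = -10 + 0 = -10
  P[1] = -8 + 0 = -8
  P[2] = -17 + 0 = -17
  P[3] = -18 + 0 = -18
  P[4] = -23 + 0 = -23
  P[5] = -8 + 0 = -8
  P[6] = -11 + 0 = -11
  P[7] = -7 + -3 = -10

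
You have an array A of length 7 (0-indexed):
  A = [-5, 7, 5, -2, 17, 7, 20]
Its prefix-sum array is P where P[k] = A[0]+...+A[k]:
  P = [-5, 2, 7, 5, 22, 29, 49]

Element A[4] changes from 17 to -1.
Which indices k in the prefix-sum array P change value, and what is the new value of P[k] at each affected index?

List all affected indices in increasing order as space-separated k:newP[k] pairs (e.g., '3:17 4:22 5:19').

Answer: 4:4 5:11 6:31

Derivation:
P[k] = A[0] + ... + A[k]
P[k] includes A[4] iff k >= 4
Affected indices: 4, 5, ..., 6; delta = -18
  P[4]: 22 + -18 = 4
  P[5]: 29 + -18 = 11
  P[6]: 49 + -18 = 31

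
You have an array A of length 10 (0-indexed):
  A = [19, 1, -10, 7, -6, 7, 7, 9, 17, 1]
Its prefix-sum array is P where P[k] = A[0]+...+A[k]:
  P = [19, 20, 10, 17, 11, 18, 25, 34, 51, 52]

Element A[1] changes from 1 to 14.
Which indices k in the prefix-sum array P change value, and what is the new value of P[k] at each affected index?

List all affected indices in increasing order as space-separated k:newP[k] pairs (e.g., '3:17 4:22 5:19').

Answer: 1:33 2:23 3:30 4:24 5:31 6:38 7:47 8:64 9:65

Derivation:
P[k] = A[0] + ... + A[k]
P[k] includes A[1] iff k >= 1
Affected indices: 1, 2, ..., 9; delta = 13
  P[1]: 20 + 13 = 33
  P[2]: 10 + 13 = 23
  P[3]: 17 + 13 = 30
  P[4]: 11 + 13 = 24
  P[5]: 18 + 13 = 31
  P[6]: 25 + 13 = 38
  P[7]: 34 + 13 = 47
  P[8]: 51 + 13 = 64
  P[9]: 52 + 13 = 65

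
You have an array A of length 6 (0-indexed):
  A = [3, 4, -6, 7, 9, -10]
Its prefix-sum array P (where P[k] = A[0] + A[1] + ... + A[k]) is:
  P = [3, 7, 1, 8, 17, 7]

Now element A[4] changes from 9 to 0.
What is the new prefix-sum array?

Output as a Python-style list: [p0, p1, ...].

Change: A[4] 9 -> 0, delta = -9
P[k] for k < 4: unchanged (A[4] not included)
P[k] for k >= 4: shift by delta = -9
  P[0] = 3 + 0 = 3
  P[1] = 7 + 0 = 7
  P[2] = 1 + 0 = 1
  P[3] = 8 + 0 = 8
  P[4] = 17 + -9 = 8
  P[5] = 7 + -9 = -2

Answer: [3, 7, 1, 8, 8, -2]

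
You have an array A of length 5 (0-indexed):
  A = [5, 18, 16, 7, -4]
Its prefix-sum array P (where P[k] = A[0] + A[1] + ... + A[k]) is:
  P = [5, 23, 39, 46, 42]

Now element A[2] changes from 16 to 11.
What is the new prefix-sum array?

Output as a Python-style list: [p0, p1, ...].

Change: A[2] 16 -> 11, delta = -5
P[k] for k < 2: unchanged (A[2] not included)
P[k] for k >= 2: shift by delta = -5
  P[0] = 5 + 0 = 5
  P[1] = 23 + 0 = 23
  P[2] = 39 + -5 = 34
  P[3] = 46 + -5 = 41
  P[4] = 42 + -5 = 37

Answer: [5, 23, 34, 41, 37]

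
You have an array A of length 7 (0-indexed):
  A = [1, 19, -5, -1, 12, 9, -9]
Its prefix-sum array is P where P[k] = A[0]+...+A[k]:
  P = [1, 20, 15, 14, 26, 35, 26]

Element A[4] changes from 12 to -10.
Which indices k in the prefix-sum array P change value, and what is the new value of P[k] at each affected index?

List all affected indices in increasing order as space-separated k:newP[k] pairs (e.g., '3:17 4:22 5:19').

Answer: 4:4 5:13 6:4

Derivation:
P[k] = A[0] + ... + A[k]
P[k] includes A[4] iff k >= 4
Affected indices: 4, 5, ..., 6; delta = -22
  P[4]: 26 + -22 = 4
  P[5]: 35 + -22 = 13
  P[6]: 26 + -22 = 4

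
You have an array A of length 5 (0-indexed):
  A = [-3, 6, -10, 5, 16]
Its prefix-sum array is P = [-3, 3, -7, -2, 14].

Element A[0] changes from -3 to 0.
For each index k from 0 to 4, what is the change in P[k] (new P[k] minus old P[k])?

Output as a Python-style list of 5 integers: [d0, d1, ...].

Element change: A[0] -3 -> 0, delta = 3
For k < 0: P[k] unchanged, delta_P[k] = 0
For k >= 0: P[k] shifts by exactly 3
Delta array: [3, 3, 3, 3, 3]

Answer: [3, 3, 3, 3, 3]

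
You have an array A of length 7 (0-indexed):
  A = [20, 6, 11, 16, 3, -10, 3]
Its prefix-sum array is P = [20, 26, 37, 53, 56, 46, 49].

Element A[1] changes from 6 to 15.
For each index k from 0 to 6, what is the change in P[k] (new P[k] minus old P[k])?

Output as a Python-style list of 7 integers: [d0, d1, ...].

Answer: [0, 9, 9, 9, 9, 9, 9]

Derivation:
Element change: A[1] 6 -> 15, delta = 9
For k < 1: P[k] unchanged, delta_P[k] = 0
For k >= 1: P[k] shifts by exactly 9
Delta array: [0, 9, 9, 9, 9, 9, 9]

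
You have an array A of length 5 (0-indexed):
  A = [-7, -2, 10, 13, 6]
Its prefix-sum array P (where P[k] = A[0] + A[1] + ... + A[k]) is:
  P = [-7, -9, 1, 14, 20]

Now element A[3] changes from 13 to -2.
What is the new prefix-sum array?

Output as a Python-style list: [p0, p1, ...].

Answer: [-7, -9, 1, -1, 5]

Derivation:
Change: A[3] 13 -> -2, delta = -15
P[k] for k < 3: unchanged (A[3] not included)
P[k] for k >= 3: shift by delta = -15
  P[0] = -7 + 0 = -7
  P[1] = -9 + 0 = -9
  P[2] = 1 + 0 = 1
  P[3] = 14 + -15 = -1
  P[4] = 20 + -15 = 5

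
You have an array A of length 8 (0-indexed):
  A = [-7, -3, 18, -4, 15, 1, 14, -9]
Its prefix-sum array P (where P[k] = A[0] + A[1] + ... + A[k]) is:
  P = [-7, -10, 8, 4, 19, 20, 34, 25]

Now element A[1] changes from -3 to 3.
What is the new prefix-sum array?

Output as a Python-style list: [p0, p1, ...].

Change: A[1] -3 -> 3, delta = 6
P[k] for k < 1: unchanged (A[1] not included)
P[k] for k >= 1: shift by delta = 6
  P[0] = -7 + 0 = -7
  P[1] = -10 + 6 = -4
  P[2] = 8 + 6 = 14
  P[3] = 4 + 6 = 10
  P[4] = 19 + 6 = 25
  P[5] = 20 + 6 = 26
  P[6] = 34 + 6 = 40
  P[7] = 25 + 6 = 31

Answer: [-7, -4, 14, 10, 25, 26, 40, 31]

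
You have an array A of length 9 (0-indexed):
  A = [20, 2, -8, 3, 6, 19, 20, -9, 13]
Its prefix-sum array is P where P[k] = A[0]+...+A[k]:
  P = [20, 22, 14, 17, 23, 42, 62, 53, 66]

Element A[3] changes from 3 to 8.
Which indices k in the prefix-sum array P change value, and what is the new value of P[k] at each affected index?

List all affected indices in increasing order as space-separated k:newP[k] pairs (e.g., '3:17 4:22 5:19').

P[k] = A[0] + ... + A[k]
P[k] includes A[3] iff k >= 3
Affected indices: 3, 4, ..., 8; delta = 5
  P[3]: 17 + 5 = 22
  P[4]: 23 + 5 = 28
  P[5]: 42 + 5 = 47
  P[6]: 62 + 5 = 67
  P[7]: 53 + 5 = 58
  P[8]: 66 + 5 = 71

Answer: 3:22 4:28 5:47 6:67 7:58 8:71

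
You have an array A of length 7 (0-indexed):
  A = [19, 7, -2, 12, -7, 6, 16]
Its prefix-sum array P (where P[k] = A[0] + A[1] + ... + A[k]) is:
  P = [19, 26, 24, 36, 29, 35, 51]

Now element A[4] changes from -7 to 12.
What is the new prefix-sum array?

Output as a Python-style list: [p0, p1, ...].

Answer: [19, 26, 24, 36, 48, 54, 70]

Derivation:
Change: A[4] -7 -> 12, delta = 19
P[k] for k < 4: unchanged (A[4] not included)
P[k] for k >= 4: shift by delta = 19
  P[0] = 19 + 0 = 19
  P[1] = 26 + 0 = 26
  P[2] = 24 + 0 = 24
  P[3] = 36 + 0 = 36
  P[4] = 29 + 19 = 48
  P[5] = 35 + 19 = 54
  P[6] = 51 + 19 = 70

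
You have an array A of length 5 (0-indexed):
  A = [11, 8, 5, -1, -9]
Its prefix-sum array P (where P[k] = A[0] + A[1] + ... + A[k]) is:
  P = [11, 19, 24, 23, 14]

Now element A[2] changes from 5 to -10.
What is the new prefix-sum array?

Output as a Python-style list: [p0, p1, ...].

Answer: [11, 19, 9, 8, -1]

Derivation:
Change: A[2] 5 -> -10, delta = -15
P[k] for k < 2: unchanged (A[2] not included)
P[k] for k >= 2: shift by delta = -15
  P[0] = 11 + 0 = 11
  P[1] = 19 + 0 = 19
  P[2] = 24 + -15 = 9
  P[3] = 23 + -15 = 8
  P[4] = 14 + -15 = -1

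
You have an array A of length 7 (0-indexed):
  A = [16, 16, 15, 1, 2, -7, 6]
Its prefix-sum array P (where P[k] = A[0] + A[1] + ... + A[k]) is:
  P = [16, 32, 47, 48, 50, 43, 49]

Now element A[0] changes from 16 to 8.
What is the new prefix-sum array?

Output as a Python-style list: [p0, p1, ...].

Answer: [8, 24, 39, 40, 42, 35, 41]

Derivation:
Change: A[0] 16 -> 8, delta = -8
P[k] for k < 0: unchanged (A[0] not included)
P[k] for k >= 0: shift by delta = -8
  P[0] = 16 + -8 = 8
  P[1] = 32 + -8 = 24
  P[2] = 47 + -8 = 39
  P[3] = 48 + -8 = 40
  P[4] = 50 + -8 = 42
  P[5] = 43 + -8 = 35
  P[6] = 49 + -8 = 41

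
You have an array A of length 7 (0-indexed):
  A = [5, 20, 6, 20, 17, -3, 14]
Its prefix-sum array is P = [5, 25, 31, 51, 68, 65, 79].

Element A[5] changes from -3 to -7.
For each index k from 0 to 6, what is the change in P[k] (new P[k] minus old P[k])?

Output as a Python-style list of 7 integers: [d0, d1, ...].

Element change: A[5] -3 -> -7, delta = -4
For k < 5: P[k] unchanged, delta_P[k] = 0
For k >= 5: P[k] shifts by exactly -4
Delta array: [0, 0, 0, 0, 0, -4, -4]

Answer: [0, 0, 0, 0, 0, -4, -4]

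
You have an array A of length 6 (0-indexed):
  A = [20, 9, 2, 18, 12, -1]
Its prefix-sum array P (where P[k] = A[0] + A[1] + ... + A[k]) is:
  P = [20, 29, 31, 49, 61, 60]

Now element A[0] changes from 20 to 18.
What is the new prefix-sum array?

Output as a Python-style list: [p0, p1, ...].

Answer: [18, 27, 29, 47, 59, 58]

Derivation:
Change: A[0] 20 -> 18, delta = -2
P[k] for k < 0: unchanged (A[0] not included)
P[k] for k >= 0: shift by delta = -2
  P[0] = 20 + -2 = 18
  P[1] = 29 + -2 = 27
  P[2] = 31 + -2 = 29
  P[3] = 49 + -2 = 47
  P[4] = 61 + -2 = 59
  P[5] = 60 + -2 = 58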